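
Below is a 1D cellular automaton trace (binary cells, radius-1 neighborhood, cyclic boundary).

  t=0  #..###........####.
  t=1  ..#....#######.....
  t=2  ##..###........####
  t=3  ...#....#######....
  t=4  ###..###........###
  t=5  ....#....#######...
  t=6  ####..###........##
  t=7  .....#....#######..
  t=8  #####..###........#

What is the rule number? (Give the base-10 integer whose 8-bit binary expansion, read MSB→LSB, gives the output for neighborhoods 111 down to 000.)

  nb ###: next=.  (t=0,i=4, bit7=0)
  nb ##.: next=.  (t=0,i=5, bit6=0)
  nb #.#: next=.  (t=0,i=18, bit5=0)
  nb #..: next=.  (t=0,i=1, bit4=0)
  nb .##: next=.  (t=0,i=3, bit3=0)
  nb .#.: next=.  (t=0,i=0, bit2=0)
  nb ..#: next=#  (t=0,i=2, bit1=1)
  nb ...: next=#  (t=0,i=7, bit0=1)
  bits 00000011 = 3

3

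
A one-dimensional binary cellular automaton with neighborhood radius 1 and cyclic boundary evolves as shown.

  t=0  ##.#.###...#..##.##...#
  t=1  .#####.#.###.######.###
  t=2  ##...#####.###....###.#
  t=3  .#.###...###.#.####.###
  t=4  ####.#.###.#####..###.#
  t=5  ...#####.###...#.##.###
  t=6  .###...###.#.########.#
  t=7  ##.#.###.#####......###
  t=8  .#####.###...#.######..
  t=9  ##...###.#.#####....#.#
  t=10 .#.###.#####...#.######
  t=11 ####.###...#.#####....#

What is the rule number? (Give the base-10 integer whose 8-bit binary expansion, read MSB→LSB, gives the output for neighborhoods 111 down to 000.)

  ###|.  b7=0 t=0,i=0
  ##.|#  b6=1 t=0,i=1
  #.#|#  b5=1 t=0,i=2
  #..|.  b4=0 t=0,i=8
  .##|#  b3=1 t=0,i=5
  .#.|#  b2=1 t=0,i=3
  ..#|#  b1=1 t=0,i=10
  ...|#  b0=1 t=0,i=9
  bits 01101111 = 111

111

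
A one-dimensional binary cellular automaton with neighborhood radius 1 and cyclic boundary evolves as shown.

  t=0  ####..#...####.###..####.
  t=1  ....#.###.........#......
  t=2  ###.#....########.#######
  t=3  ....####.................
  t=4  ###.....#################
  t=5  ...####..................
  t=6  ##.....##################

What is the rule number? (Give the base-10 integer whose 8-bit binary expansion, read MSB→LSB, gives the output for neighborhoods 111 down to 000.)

  [7] ### => .  t=0,i=1
  [6] ##. => .  t=0,i=3
  [5] #.# => .  t=0,i=14
  [4] #.. => #  t=0,i=4
  [3] .## => .  t=0,i=0
  [2] .#. => #  t=0,i=6
  [1] ..# => .  t=0,i=5
  [0] ... => #  t=0,i=8
  bits 00010101 = 21

21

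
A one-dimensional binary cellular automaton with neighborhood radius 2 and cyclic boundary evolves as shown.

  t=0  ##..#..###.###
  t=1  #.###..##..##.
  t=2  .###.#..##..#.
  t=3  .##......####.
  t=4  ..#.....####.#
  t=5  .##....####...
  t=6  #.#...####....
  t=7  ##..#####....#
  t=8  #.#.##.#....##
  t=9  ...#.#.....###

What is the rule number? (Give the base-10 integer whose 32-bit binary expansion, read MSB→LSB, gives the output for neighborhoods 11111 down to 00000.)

1116142780

  nb #####: next=.  (t=0,i=13, bit31=0)
  nb ####.: next=#  (t=0,i=0, bit30=1)
  nb ###.#: next=.  (t=0,i=9, bit29=0)
  nb ###..: next=.  (t=0,i=1, bit28=0)
  nb ##.##: next=.  (t=0,i=10, bit27=0)
  nb ##.#.: next=.  (t=1,i=13, bit26=0)
  nb ##..#: next=#  (t=0,i=2, bit25=1)
  nb ##...: next=.  (t=3,i=3, bit24=0)
  nb #.###: next=#  (t=0,i=11, bit23=1)
  nb #.##.: next=.  (t=8,i=4, bit22=0)
  nb #.#.#: next=.  (t=1,i=0, bit21=0)
  nb #.#..: next=.  (t=2,i=5, bit20=0)
  nb #..##: next=.  (t=0,i=6, bit19=0)
  nb #..#.: next=#  (t=0,i=3, bit18=1)
  nb #...#: next=#  (t=6,i=4, bit17=1)
  nb #....: next=.  (t=3,i=4, bit16=0)
  nb .####: next=#  (t=0,i=12, bit15=1)
  nb .###.: next=#  (t=0,i=8, bit14=1)
  nb .##.#: next=#  (t=1,i=12, bit13=1)
  nb .##..: next=#  (t=1,i=8, bit12=1)
  nb .#.##: next=#  (t=1,i=1, bit11=1)
  nb .#.#.: next=#  (t=6,i=1, bit10=1)
  nb .#..#: next=.  (t=0,i=5, bit9=0)
  nb .#...: next=.  (t=4,i=3, bit8=0)
  nb ..###: next=#  (t=0,i=7, bit7=1)
  nb ..##.: next=.  (t=1,i=7, bit6=0)
  nb ..#.#: next=#  (t=6,i=0, bit5=1)
  nb ..#..: next=#  (t=0,i=4, bit4=1)
  nb ...##: next=#  (t=3,i=8, bit3=1)
  nb ...#.: next=#  (t=6,i=13, bit2=1)
  nb ....#: next=.  (t=3,i=7, bit1=0)
  nb .....: next=.  (t=3,i=5, bit0=0)
  bits 01000010100001101111110010111100 = 1116142780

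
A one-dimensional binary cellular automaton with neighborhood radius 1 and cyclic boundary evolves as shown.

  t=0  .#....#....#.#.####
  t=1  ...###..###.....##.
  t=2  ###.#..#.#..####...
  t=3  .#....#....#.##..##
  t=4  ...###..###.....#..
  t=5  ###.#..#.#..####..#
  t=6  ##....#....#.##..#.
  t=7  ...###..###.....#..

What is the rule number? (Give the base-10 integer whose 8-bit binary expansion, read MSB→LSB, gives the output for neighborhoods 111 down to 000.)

  ### -> #   bit 7 = 1  t=0,i=16
  ##. -> .   bit 6 = 0  t=0,i=18
  #.# -> .   bit 5 = 0  t=0,i=0
  #.. -> .   bit 4 = 0  t=0,i=2
  .## -> .   bit 3 = 0  t=0,i=15
  .#. -> .   bit 2 = 0  t=0,i=1
  ..# -> #   bit 1 = 1  t=0,i=5
  ... -> #   bit 0 = 1  t=0,i=3
  bits 10000011 = 131

131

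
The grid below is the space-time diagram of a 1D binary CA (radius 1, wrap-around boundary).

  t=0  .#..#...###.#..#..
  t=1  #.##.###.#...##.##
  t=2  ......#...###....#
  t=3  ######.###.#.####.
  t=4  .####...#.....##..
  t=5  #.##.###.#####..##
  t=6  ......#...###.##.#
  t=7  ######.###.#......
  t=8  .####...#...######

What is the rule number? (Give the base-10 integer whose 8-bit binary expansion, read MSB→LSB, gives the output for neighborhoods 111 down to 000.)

  ### -> #   bit 7 = 1  t=0,i=9
  ##. -> .   bit 6 = 0  t=0,i=10
  #.# -> .   bit 5 = 0  t=0,i=11
  #.. -> #   bit 4 = 1  t=0,i=2
  .## -> .   bit 3 = 0  t=0,i=8
  .#. -> .   bit 2 = 0  t=0,i=1
  ..# -> #   bit 1 = 1  t=0,i=0
  ... -> #   bit 0 = 1  t=0,i=6
  bits 10010011 = 147

147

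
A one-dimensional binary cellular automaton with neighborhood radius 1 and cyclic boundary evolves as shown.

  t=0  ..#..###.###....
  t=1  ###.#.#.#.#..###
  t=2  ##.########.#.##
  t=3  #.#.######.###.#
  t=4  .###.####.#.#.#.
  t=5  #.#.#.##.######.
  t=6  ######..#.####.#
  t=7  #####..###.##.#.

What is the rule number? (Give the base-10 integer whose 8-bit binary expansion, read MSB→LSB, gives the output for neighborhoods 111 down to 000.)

167

  ### -> #   bit 7 = 1  t=0,i=6
  ##. -> .   bit 6 = 0  t=0,i=7
  #.# -> #   bit 5 = 1  t=0,i=8
  #.. -> .   bit 4 = 0  t=0,i=3
  .## -> .   bit 3 = 0  t=0,i=5
  .#. -> #   bit 2 = 1  t=0,i=2
  ..# -> #   bit 1 = 1  t=0,i=1
  ... -> #   bit 0 = 1  t=0,i=0
  bits 10100111 = 167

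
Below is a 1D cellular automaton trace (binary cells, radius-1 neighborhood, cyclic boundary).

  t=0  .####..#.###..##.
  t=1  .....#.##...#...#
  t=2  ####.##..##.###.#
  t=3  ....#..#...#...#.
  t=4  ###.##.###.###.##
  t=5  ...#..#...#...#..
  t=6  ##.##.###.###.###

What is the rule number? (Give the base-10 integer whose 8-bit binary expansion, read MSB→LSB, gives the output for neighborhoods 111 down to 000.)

  nb ###: next=.  (t=0,i=2, bit7=0)
  nb ##.: next=.  (t=0,i=4, bit6=0)
  nb #.#: next=#  (t=0,i=8, bit5=1)
  nb #..: next=#  (t=0,i=5, bit4=1)
  nb .##: next=.  (t=0,i=1, bit3=0)
  nb .#.: next=#  (t=0,i=7, bit2=1)
  nb ..#: next=.  (t=0,i=0, bit1=0)
  nb ...: next=#  (t=1,i=1, bit0=1)
  bits 00110101 = 53

53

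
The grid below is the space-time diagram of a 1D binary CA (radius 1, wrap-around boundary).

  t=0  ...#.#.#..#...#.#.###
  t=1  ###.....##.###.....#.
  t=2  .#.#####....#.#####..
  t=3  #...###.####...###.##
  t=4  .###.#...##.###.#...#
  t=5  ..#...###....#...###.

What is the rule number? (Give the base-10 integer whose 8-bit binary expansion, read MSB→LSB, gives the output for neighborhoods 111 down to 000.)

147

  ###|#  b7=1 t=0,i=19
  ##.|.  b6=0 t=0,i=20
  #.#|.  b5=0 t=0,i=4
  #..|#  b4=1 t=0,i=0
  .##|.  b3=0 t=0,i=18
  .#.|.  b2=0 t=0,i=3
  ..#|#  b1=1 t=0,i=2
  ...|#  b0=1 t=0,i=1
  bits 10010011 = 147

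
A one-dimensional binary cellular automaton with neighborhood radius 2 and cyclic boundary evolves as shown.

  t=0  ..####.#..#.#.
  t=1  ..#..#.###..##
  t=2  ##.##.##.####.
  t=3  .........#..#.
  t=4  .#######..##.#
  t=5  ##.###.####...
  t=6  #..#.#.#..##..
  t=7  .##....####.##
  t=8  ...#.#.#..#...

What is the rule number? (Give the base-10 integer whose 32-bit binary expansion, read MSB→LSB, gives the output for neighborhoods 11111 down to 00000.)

  #####|#  b31=1 t=4,i=3
  ####.|.  b30=0 t=0,i=4
  ###.#|#  b29=1 t=0,i=5
  ###..|#  b28=1 t=1,i=9
  ##.##|.  b27=0 t=2,i=2
  ##.#.|.  b26=0 t=0,i=6
  ##..#|#  b25=1 t=1,i=0
  ##...|#  b24=1 t=5,i=11
  #.###|#  b23=1 t=1,i=7
  #.##.|.  b22=0 t=2,i=0
  #.#.#|.  b21=0 t=4,i=13
  #.#..|#  b20=1 t=0,i=7
  #..##|#  b19=1 t=1,i=11
  #..#.|#  b18=1 t=0,i=9
  #...#|.  b17=0 t=0,i=0
  #....|.  b16=0 t=3,i=0
  .####|.  b15=0 t=0,i=3
  .###.|.  b14=0 t=1,i=8
  .##.#|.  b13=0 t=2,i=1
  .##..|.  b12=0 t=1,i=13
  .#.##|#  b11=1 t=1,i=6
  .#.#.|.  b10=0 t=0,i=11
  .#..#|#  b9=1 t=0,i=8
  .#...|#  b8=1 t=0,i=13
  ..###|#  b7=1 t=0,i=2
  ..##.|#  b6=1 t=1,i=12
  ..#.#|.  b5=0 t=0,i=10
  ..#..|.  b4=0 t=1,i=2
  ...##|.  b3=0 t=0,i=1
  ...#.|.  b2=0 t=3,i=8
  ....#|#  b1=1 t=3,i=7
  .....|#  b0=1 t=3,i=1
  bits 10110011100111000000101111000011 = 3013348291

3013348291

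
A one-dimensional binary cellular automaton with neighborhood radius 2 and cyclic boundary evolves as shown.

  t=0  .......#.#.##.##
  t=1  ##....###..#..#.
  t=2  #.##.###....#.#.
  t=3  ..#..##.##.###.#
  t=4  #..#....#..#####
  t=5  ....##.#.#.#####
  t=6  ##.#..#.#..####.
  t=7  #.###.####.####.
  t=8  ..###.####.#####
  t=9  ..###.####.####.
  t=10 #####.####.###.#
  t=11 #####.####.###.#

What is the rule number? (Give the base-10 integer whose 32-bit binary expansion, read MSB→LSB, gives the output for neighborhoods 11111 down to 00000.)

3855861676

  #####|#  b31=1 t=4,i=13
  ####.|#  b30=1 t=4,i=15
  ###.#|#  b29=1 t=3,i=13
  ###..|.  b28=0 t=1,i=8
  ##.##|.  b27=0 t=0,i=13
  ##.#.|#  b26=1 t=3,i=14
  ##..#|.  b25=0 t=1,i=9
  ##...|#  b24=1 t=0,i=0
  #.###|#  b23=1 t=2,i=5
  #.##.|#  b22=1 t=0,i=11
  #.#.#|.  b21=0 t=0,i=9
  #.#..|#  b20=1 t=3,i=15
  #..##|.  b19=0 t=3,i=4
  #..#.|.  b18=0 t=1,i=10
  #...#|#  b17=1 t=9,i=0
  #....|#  b16=1 t=0,i=1
  .####|#  b15=1 t=4,i=12
  .###.|#  b14=1 t=1,i=7
  .##.#|.  b13=0 t=0,i=12
  .##..|.  b12=0 t=0,i=15
  .#.##|.  b11=0 t=0,i=10
  .#.#.|#  b10=1 t=0,i=8
  .#..#|#  b9=1 t=1,i=12
  .#...|#  b8=1 t=4,i=4
  ..###|#  b7=1 t=1,i=6
  ..##.|.  b6=0 t=3,i=5
  ..#.#|#  b5=1 t=0,i=7
  ..#..|.  b4=0 t=1,i=11
  ...##|#  b3=1 t=1,i=5
  ...#.|#  b2=1 t=0,i=6
  ....#|.  b1=0 t=0,i=5
  .....|.  b0=0 t=0,i=2
  bits 11100101110100111100011110101100 = 3855861676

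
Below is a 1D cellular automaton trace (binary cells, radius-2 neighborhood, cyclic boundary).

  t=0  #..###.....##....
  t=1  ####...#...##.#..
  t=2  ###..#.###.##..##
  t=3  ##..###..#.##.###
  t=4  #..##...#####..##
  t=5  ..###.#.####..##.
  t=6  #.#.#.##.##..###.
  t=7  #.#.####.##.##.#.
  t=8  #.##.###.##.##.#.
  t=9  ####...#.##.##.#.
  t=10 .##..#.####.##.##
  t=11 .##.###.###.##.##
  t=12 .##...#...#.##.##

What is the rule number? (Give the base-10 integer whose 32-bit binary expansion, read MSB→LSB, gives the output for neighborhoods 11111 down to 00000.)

3765418992

  ##### -> #   bit 31 = 1  t=2,i=0
  ####. -> #   bit 30 = 1  t=1,i=2
  ###.# -> #   bit 29 = 1  t=2,i=9
  ###.. -> .   bit 28 = 0  t=0,i=5
  ##.## -> .   bit 27 = 0  t=2,i=10
  ##.#. -> .   bit 26 = 0  t=1,i=13
  ##..# -> .   bit 25 = 0  t=2,i=3
  ##... -> .   bit 24 = 0  t=0,i=6
  #.### -> .   bit 23 = 0  t=2,i=7
  #.##. -> #   bit 22 = 1  t=2,i=11
  #.#.# -> #   bit 21 = 1  t=5,i=6
  #.#.. -> .   bit 20 = 0  t=1,i=14
  #..## -> #   bit 19 = 1  t=0,i=2
  #..#. -> #   bit 18 = 1  t=2,i=4
  #...# -> #   bit 17 = 1  t=1,i=5
  #.... -> #   bit 16 = 1  t=0,i=7
  .#### -> #   bit 15 = 1  t=1,i=1
  .###. -> .   bit 14 = 0  t=0,i=4
  .##.# -> #   bit 13 = 1  t=1,i=12
  .##.. -> #   bit 12 = 1  t=0,i=12
  .#.## -> #   bit 11 = 1  t=2,i=6
  .#.#. -> .   bit 10 = 0  t=6,i=1
  .#..# -> #   bit 9 = 1  t=0,i=1
  .#... -> #   bit 8 = 1  t=1,i=8
  ..### -> #   bit 7 = 1  t=0,i=3
  ..##. -> #   bit 6 = 1  t=0,i=11
  ..#.# -> #   bit 5 = 1  t=2,i=5
  ..#.. -> #   bit 4 = 1  t=0,i=0
  ...## -> .   bit 3 = 0  t=0,i=10
  ...#. -> .   bit 2 = 0  t=0,i=16
  ....# -> .   bit 1 = 0  t=0,i=9
  ..... -> .   bit 0 = 0  t=0,i=8
  bits 11100000011011111011101111110000 = 3765418992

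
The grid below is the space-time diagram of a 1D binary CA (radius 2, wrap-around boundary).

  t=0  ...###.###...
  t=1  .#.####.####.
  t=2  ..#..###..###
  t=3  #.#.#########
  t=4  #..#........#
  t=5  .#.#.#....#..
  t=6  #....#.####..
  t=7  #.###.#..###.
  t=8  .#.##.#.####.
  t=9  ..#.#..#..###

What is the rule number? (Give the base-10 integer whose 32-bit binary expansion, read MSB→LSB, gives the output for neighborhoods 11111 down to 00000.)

2065262742

  ##### -> .   bit 31 = 0  t=3,i=6
  ####. -> #   bit 30 = 1  t=1,i=5
  ###.# -> #   bit 29 = 1  t=0,i=5
  ###.. -> #   bit 28 = 1  t=0,i=9
  ##.## -> #   bit 27 = 1  t=0,i=6
  ##.#. -> .   bit 26 = 0  t=3,i=1
  ##..# -> #   bit 25 = 1  t=1,i=12
  ##... -> #   bit 24 = 1  t=0,i=10
  #.### -> .   bit 23 = 0  t=0,i=7
  #.##. -> .   bit 22 = 0  t=8,i=3
  #.#.# -> .   bit 21 = 0  t=3,i=2
  #.#.. -> #   bit 20 = 1  t=5,i=5
  #..## -> #   bit 19 = 1  t=2,i=4
  #..#. -> .   bit 18 = 0  t=1,i=0
  #...# -> .   bit 17 = 0  t=5,i=12
  #.... -> #   bit 16 = 1  t=0,i=11
  .#### -> .   bit 15 = 0  t=1,i=4
  .###. -> #   bit 14 = 1  t=0,i=4
  .##.# -> #   bit 13 = 1  t=8,i=4
  .##.. -> .   bit 12 = 0  t=4,i=0
  .#.## -> #   bit 11 = 1  t=1,i=2
  .#.#. -> .   bit 10 = 0  t=5,i=2
  .#..# -> .   bit 9 = 0  t=2,i=3
  .#... -> .   bit 8 = 0  t=4,i=4
  ..### -> #   bit 7 = 1  t=0,i=3
  ..##. -> .   bit 6 = 0  t=4,i=12
  ..#.# -> .   bit 5 = 0  t=1,i=1
  ..#.. -> #   bit 4 = 1  t=2,i=2
  ...## -> .   bit 3 = 0  t=0,i=2
  ...#. -> #   bit 2 = 1  t=5,i=0
  ....# -> #   bit 1 = 1  t=0,i=1
  ..... -> .   bit 0 = 0  t=0,i=0
  bits 01111011000110010110100010010110 = 2065262742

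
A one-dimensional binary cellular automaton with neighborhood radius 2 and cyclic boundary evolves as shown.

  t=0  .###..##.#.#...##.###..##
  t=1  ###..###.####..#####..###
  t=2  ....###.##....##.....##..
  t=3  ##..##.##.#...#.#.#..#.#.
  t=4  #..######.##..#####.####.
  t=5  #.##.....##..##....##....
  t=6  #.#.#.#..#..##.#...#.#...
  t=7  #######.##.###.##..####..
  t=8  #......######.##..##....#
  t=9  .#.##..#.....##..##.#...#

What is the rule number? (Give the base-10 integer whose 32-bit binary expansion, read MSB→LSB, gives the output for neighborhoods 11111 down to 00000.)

167536113

  nb #####: next=.  (t=1,i=0, bit31=0)
  nb ####.: next=.  (t=1,i=1, bit30=0)
  nb ###.#: next=.  (t=1,i=7, bit29=0)
  nb ###..: next=.  (t=0,i=3, bit28=0)
  nb ##.##: next=#  (t=0,i=0, bit27=1)
  nb ##.#.: next=.  (t=0,i=8, bit26=0)
  nb ##..#: next=.  (t=0,i=4, bit25=0)
  nb ##...: next=#  (t=2,i=10, bit24=1)
  nb #.###: next=#  (t=0,i=1, bit23=1)
  nb #.##.: next=#  (t=2,i=8, bit22=1)
  nb #.#.#: next=#  (t=0,i=9, bit21=1)
  nb #.#..: next=#  (t=0,i=11, bit20=1)
  nb #..##: next=#  (t=0,i=5, bit19=1)
  nb #..#.: next=#  (t=3,i=20, bit18=1)
  nb #...#: next=.  (t=0,i=13, bit17=0)
  nb #....: next=.  (t=2,i=11, bit16=0)
  nb .####: next=.  (t=1,i=10, bit15=0)
  nb .###.: next=#  (t=0,i=2, bit14=1)
  nb .##.#: next=#  (t=0,i=7, bit13=1)
  nb .##..: next=.  (t=2,i=9, bit12=0)
  nb .#.##: next=.  (t=3,i=24, bit11=0)
  nb .#.#.: next=#  (t=0,i=10, bit10=1)
  nb .#..#: next=.  (t=3,i=19, bit9=0)
  nb .#...: next=#  (t=0,i=12, bit8=1)
  nb ..###: next=#  (t=1,i=5, bit7=1)
  nb ..##.: next=#  (t=0,i=6, bit6=1)
  nb ..#.#: next=#  (t=3,i=14, bit5=1)
  nb ..#..: next=#  (t=6,i=9, bit4=1)
  nb ...##: next=.  (t=0,i=14, bit3=0)
  nb ...#.: next=.  (t=3,i=13, bit2=0)
  nb ....#: next=.  (t=2,i=2, bit1=0)
  nb .....: next=#  (t=2,i=0, bit0=1)
  bits 00001001111111000110010111110001 = 167536113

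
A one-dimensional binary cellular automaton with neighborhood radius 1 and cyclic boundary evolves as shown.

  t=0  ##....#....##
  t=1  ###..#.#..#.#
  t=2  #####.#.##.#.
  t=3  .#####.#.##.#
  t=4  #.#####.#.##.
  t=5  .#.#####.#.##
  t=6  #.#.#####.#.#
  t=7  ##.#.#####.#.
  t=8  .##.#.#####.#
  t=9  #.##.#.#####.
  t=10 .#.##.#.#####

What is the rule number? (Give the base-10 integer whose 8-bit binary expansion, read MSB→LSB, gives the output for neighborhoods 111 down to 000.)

  ### -> #   bit 7 = 1  t=0,i=0
  ##. -> #   bit 6 = 1  t=0,i=1
  #.# -> #   bit 5 = 1  t=1,i=6
  #.. -> #   bit 4 = 1  t=0,i=2
  .## -> .   bit 3 = 0  t=0,i=11
  .#. -> .   bit 2 = 0  t=0,i=6
  ..# -> #   bit 1 = 1  t=0,i=5
  ... -> .   bit 0 = 0  t=0,i=3
  bits 11110010 = 242

242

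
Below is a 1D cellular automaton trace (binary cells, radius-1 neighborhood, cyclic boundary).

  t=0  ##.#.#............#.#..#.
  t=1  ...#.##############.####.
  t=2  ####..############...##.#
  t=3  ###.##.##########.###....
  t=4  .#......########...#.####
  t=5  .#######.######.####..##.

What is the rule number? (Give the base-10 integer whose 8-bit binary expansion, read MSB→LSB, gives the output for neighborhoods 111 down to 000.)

151

  ###|#  b7=1 t=1,i=6
  ##.|.  b6=0 t=0,i=1
  #.#|.  b5=0 t=0,i=2
  #..|#  b4=1 t=0,i=6
  .##|.  b3=0 t=0,i=0
  .#.|#  b2=1 t=0,i=3
  ..#|#  b1=1 t=0,i=17
  ...|#  b0=1 t=0,i=7
  bits 10010111 = 151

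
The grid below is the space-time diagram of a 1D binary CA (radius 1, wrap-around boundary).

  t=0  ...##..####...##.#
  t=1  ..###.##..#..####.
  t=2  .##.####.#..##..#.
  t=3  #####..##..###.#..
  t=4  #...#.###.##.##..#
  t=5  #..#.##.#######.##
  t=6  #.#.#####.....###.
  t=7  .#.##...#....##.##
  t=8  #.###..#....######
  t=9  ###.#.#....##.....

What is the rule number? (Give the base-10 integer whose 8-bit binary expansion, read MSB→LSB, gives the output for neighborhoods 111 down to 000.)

106

  [7] ### => .  t=0,i=8
  [6] ##. => #  t=0,i=4
  [5] #.# => #  t=0,i=16
  [4] #.. => .  t=0,i=0
  [3] .## => #  t=0,i=3
  [2] .#. => .  t=0,i=17
  [1] ..# => #  t=0,i=2
  [0] ... => .  t=0,i=1
  bits 01101010 = 106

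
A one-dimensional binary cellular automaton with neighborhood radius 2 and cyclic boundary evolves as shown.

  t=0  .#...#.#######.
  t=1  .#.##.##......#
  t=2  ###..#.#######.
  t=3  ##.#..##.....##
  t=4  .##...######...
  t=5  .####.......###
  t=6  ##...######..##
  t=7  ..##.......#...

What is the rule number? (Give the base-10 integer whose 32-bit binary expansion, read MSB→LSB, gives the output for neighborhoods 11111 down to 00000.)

  [31] ##### => .  t=0,i=9
  [30] ####. => .  t=0,i=12
  [29] ###.# => #  t=2,i=13
  [28] ###.. => .  t=0,i=13
  [27] ##.## => #  t=1,i=5
  [26] ##.#. => #  t=3,i=2
  [25] ##..# => #  t=0,i=14
  [24] ##... => #  t=1,i=8
  [23] #.### => #  t=0,i=7
  [22] #.##. => .  t=1,i=3
  [21] #.#.# => #  t=1,i=1
  [20] #.#.. => .  t=3,i=3
  [19] #..## => .  t=3,i=5
  [18] #..#. => .  t=0,i=0
  [17] #...# => #  t=0,i=3
  [16] #.... => #  t=1,i=9
  [15] .#### => .  t=0,i=8
  [14] .###. => #  t=2,i=1
  [13] .##.# => .  t=1,i=4
  [12] .##.. => #  t=1,i=7
  [11] .#.## => #  t=0,i=6
  [10] .#.#. => #  t=1,i=0
  [9] .#..# => .  t=3,i=4
  [8] .#... => .  t=0,i=2
  [7] ..### => .  t=3,i=13
  [6] ..##. => #  t=3,i=6
  [5] ..#.# => .  t=0,i=5
  [4] ..#.. => #  t=0,i=1
  [3] ...## => .  t=3,i=12
  [2] ...#. => #  t=0,i=4
  [1] ....# => #  t=1,i=12
  [0] ..... => #  t=1,i=10
  bits 00101111101000110101110001010111 = 799235159

799235159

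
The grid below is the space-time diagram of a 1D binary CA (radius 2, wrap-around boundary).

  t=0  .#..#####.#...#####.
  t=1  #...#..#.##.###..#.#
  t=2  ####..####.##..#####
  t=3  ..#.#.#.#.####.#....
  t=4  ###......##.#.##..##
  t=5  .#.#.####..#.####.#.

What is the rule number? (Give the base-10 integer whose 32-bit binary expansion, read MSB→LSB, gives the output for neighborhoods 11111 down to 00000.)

1339431087

  #####|.  b31=0 t=0,i=6
  ####.|#  b30=1 t=0,i=7
  ###.#|.  b29=0 t=0,i=8
  ###..|.  b28=0 t=0,i=18
  ##.##|#  b27=1 t=1,i=11
  ##.#.|#  b26=1 t=0,i=9
  ##..#|#  b25=1 t=0,i=19
  ##...|#  b24=1 t=1,i=1
  #.###|#  b23=1 t=1,i=12
  #.##.|#  b22=1 t=1,i=9
  #.#.#|.  b21=0 t=3,i=4
  #.#..|#  b20=1 t=0,i=10
  #..##|.  b19=0 t=0,i=3
  #..#.|#  b18=1 t=0,i=0
  #...#|#  b17=1 t=0,i=12
  #....|.  b16=0 t=3,i=17
  .####|.  b15=0 t=0,i=5
  .###.|.  b14=0 t=1,i=13
  .##.#|.  b13=0 t=1,i=10
  .##..|#  b12=1 t=1,i=0
  .#.##|#  b11=1 t=1,i=8
  .#.#.|.  b10=0 t=3,i=3
  .#..#|.  b9=0 t=0,i=2
  .#...|.  b8=0 t=0,i=11
  ..###|#  b7=1 t=0,i=4
  ..##.|.  b6=0 t=4,i=9
  ..#.#|#  b5=1 t=1,i=7
  ..#..|.  b4=0 t=0,i=1
  ...##|#  b3=1 t=0,i=13
  ...#.|#  b2=1 t=1,i=3
  ....#|#  b1=1 t=3,i=0
  .....|#  b0=1 t=3,i=18
  bits 01001111110101100001100010101111 = 1339431087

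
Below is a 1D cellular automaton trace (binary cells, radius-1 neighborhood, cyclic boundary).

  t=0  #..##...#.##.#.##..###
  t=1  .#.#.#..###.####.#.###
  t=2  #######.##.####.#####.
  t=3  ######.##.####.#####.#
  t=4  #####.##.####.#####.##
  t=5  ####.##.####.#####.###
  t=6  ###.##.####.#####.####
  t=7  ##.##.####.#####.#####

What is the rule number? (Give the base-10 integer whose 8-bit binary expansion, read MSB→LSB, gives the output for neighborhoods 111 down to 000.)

188

  nb ###: next=#  (t=0,i=20, bit7=1)
  nb ##.: next=.  (t=0,i=0, bit6=0)
  nb #.#: next=#  (t=0,i=9, bit5=1)
  nb #..: next=#  (t=0,i=1, bit4=1)
  nb .##: next=#  (t=0,i=3, bit3=1)
  nb .#.: next=#  (t=0,i=8, bit2=1)
  nb ..#: next=.  (t=0,i=2, bit1=0)
  nb ...: next=.  (t=0,i=6, bit0=0)
  bits 10111100 = 188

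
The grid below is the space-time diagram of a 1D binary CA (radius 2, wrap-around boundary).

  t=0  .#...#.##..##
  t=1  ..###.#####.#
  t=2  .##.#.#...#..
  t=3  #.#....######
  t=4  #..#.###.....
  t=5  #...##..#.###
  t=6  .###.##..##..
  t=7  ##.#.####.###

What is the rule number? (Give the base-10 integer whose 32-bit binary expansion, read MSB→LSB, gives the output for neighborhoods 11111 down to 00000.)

  nb #####: next=.  (t=1,i=8, bit31=0)
  nb ####.: next=.  (t=1,i=9, bit30=0)
  nb ###.#: next=#  (t=1,i=4, bit29=1)
  nb ###..: next=.  (t=4,i=7, bit28=0)
  nb ##.##: next=.  (t=1,i=5, bit27=0)
  nb ##.#.: next=.  (t=0,i=0, bit26=0)
  nb ##..#: next=#  (t=0,i=9, bit25=1)
  nb ##...: next=#  (t=4,i=8, bit24=1)
  nb #.###: next=#  (t=1,i=6, bit23=1)
  nb #.##.: next=#  (t=0,i=7, bit22=1)
  nb #.#.#: next=.  (t=2,i=4, bit21=0)
  nb #.#..: next=.  (t=0,i=1, bit20=0)
  nb #..##: next=#  (t=0,i=10, bit19=1)
  nb #..#.: next=.  (t=4,i=2, bit18=0)
  nb #...#: next=#  (t=0,i=3, bit17=1)
  nb #....: next=.  (t=3,i=4, bit16=0)
  nb .####: next=.  (t=1,i=7, bit15=0)
  nb .###.: next=.  (t=1,i=3, bit14=0)
  nb .##.#: next=#  (t=0,i=12, bit13=1)
  nb .##..: next=#  (t=0,i=8, bit12=1)
  nb .#.##: next=#  (t=0,i=6, bit11=1)
  nb .#.#.: next=.  (t=2,i=5, bit10=0)
  nb .#..#: next=.  (t=1,i=0, bit9=0)
  nb .#...: next=#  (t=0,i=2, bit8=1)
  nb ..###: next=#  (t=1,i=2, bit7=1)
  nb ..##.: next=.  (t=0,i=11, bit6=0)
  nb ..#.#: next=.  (t=0,i=5, bit5=0)
  nb ..#..: next=#  (t=2,i=10, bit4=1)
  nb ...##: next=#  (t=2,i=0, bit3=1)
  nb ...#.: next=#  (t=0,i=4, bit2=1)
  nb ....#: next=#  (t=3,i=5, bit1=1)
  nb .....: next=#  (t=4,i=10, bit0=1)
  bits 00100011110010100011100110011111 = 600455583

600455583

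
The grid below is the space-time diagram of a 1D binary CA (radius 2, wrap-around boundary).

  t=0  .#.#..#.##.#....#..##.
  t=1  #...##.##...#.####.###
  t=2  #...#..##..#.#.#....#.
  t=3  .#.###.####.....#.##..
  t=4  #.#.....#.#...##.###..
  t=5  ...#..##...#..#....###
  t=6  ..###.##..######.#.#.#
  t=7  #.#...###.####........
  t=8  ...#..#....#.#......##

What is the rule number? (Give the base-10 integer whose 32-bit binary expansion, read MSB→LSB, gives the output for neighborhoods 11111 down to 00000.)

  [31] ##### => #  t=6,i=12
  [30] ####. => .  t=1,i=16
  [29] ###.# => .  t=1,i=17
  [28] ###.. => #  t=1,i=0
  [27] ##.## => .  t=1,i=6
  [26] ##.#. => .  t=0,i=10
  [25] ##..# => #  t=0,i=21
  [24] ##... => .  t=1,i=1
  [23] #.### => .  t=1,i=14
  [22] #.##. => #  t=0,i=8
  [21] #.#.# => .  t=2,i=13
  [20] #.#.. => .  t=0,i=3
  [19] #..## => .  t=0,i=18
  [18] #..#. => #  t=0,i=0
  [17] #...# => .  t=1,i=2
  [16] #.... => .  t=0,i=13
  [15] .#### => #  t=1,i=15
  [14] .###. => .  t=3,i=4
  [13] .##.# => .  t=0,i=9
  [12] .##.. => #  t=0,i=20
  [11] .#.## => #  t=0,i=7
  [10] .#.#. => .  t=0,i=2
  [9] .#..# => #  t=0,i=4
  [8] .#... => #  t=0,i=12
  [7] ..### => #  t=5,i=19
  [6] ..##. => #  t=0,i=19
  [5] ..#.# => .  t=0,i=1
  [4] ..#.. => #  t=0,i=16
  [3] ...## => .  t=1,i=3
  [2] ...#. => #  t=0,i=15
  [1] ....# => #  t=0,i=14
  [0] ..... => .  t=3,i=13
  bits 10010010010001001001101111010110 = 2453969878

2453969878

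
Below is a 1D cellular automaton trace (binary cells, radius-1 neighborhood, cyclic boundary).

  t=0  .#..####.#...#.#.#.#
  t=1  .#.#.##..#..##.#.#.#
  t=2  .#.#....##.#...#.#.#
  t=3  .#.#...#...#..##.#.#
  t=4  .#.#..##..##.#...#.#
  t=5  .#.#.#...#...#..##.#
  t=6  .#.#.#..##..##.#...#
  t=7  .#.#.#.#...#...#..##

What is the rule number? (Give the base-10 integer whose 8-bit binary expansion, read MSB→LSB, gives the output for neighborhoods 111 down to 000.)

  nb ###: next=#  (t=0,i=5, bit7=1)
  nb ##.: next=.  (t=0,i=7, bit6=0)
  nb #.#: next=.  (t=0,i=0, bit5=0)
  nb #..: next=.  (t=0,i=2, bit4=0)
  nb .##: next=.  (t=0,i=4, bit3=0)
  nb .#.: next=#  (t=0,i=1, bit2=1)
  nb ..#: next=#  (t=0,i=3, bit1=1)
  nb ...: next=.  (t=0,i=11, bit0=0)
  bits 10000110 = 134

134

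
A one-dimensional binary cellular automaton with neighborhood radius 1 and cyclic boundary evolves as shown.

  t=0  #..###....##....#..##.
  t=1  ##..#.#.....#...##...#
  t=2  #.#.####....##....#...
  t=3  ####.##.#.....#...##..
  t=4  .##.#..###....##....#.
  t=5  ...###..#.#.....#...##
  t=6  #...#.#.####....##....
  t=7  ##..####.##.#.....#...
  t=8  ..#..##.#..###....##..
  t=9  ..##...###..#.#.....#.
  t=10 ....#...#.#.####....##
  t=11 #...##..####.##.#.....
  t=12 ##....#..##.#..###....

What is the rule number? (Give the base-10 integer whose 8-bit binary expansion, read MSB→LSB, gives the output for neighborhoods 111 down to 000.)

180

  ### -> #   bit 7 = 1  t=0,i=4
  ##. -> .   bit 6 = 0  t=0,i=5
  #.# -> #   bit 5 = 1  t=0,i=21
  #.. -> #   bit 4 = 1  t=0,i=1
  .## -> .   bit 3 = 0  t=0,i=3
  .#. -> #   bit 2 = 1  t=0,i=0
  ..# -> .   bit 1 = 0  t=0,i=2
  ... -> .   bit 0 = 0  t=0,i=7
  bits 10110100 = 180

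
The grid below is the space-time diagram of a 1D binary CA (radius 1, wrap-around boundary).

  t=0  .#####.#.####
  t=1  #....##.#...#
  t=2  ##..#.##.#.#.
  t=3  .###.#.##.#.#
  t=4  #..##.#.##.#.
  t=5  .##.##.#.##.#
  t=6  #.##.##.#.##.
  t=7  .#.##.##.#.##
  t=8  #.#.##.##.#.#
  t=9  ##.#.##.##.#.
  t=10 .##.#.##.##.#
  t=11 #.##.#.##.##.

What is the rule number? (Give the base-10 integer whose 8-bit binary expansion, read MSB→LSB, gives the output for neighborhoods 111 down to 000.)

  ###|.  b7=0 t=0,i=2
  ##.|#  b6=1 t=0,i=5
  #.#|#  b5=1 t=0,i=0
  #..|#  b4=1 t=1,i=1
  .##|.  b3=0 t=0,i=1
  .#.|.  b2=0 t=0,i=7
  ..#|#  b1=1 t=1,i=4
  ...|.  b0=0 t=1,i=2
  bits 01110010 = 114

114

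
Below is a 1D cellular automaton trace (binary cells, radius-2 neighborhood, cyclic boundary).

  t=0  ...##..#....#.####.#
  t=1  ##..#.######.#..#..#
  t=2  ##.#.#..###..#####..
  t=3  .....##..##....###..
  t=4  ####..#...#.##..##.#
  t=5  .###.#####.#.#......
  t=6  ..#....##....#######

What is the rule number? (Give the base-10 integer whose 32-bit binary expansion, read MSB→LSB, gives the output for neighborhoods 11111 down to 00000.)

  nb #####: next=#  (t=1,i=8, bit31=1)
  nb ####.: next=#  (t=0,i=16, bit30=1)
  nb ###.#: next=.  (t=0,i=17, bit29=0)
  nb ###..: next=#  (t=1,i=1, bit28=1)
  nb ##.##: next=.  (t=4,i=18, bit27=0)
  nb ##.#.: next=.  (t=0,i=18, bit26=0)
  nb ##..#: next=.  (t=0,i=5, bit25=0)
  nb ##...: next=.  (t=3,i=11, bit24=0)
  nb #.###: next=.  (t=0,i=14, bit23=0)
  nb #.##.: next=.  (t=4,i=12, bit22=0)
  nb #.#.#: next=.  (t=2,i=3, bit21=0)
  nb #.#..: next=#  (t=0,i=19, bit20=1)
  nb #..##: next=.  (t=1,i=18, bit19=0)
  nb #..#.: next=#  (t=0,i=6, bit18=1)
  nb #...#: next=#  (t=0,i=1, bit17=1)
  nb #....: next=#  (t=0,i=9, bit16=1)
  nb .####: next=.  (t=0,i=15, bit15=0)
  nb .###.: next=#  (t=1,i=0, bit14=1)
  nb .##.#: next=.  (t=2,i=1, bit13=0)
  nb .##..: next=#  (t=0,i=4, bit12=1)
  nb .#.##: next=#  (t=0,i=13, bit11=1)
  nb .#.#.: next=.  (t=2,i=4, bit10=0)
  nb .#..#: next=#  (t=1,i=14, bit9=1)
  nb .#...: next=#  (t=0,i=0, bit8=1)
  nb ..###: next=.  (t=1,i=19, bit7=0)
  nb ..##.: next=.  (t=0,i=3, bit6=0)
  nb ..#.#: next=.  (t=0,i=12, bit5=0)
  nb ..#..: next=#  (t=0,i=7, bit4=1)
  nb ...##: next=.  (t=0,i=2, bit3=0)
  nb ...#.: next=#  (t=0,i=11, bit2=1)
  nb ....#: next=#  (t=0,i=10, bit1=1)
  nb .....: next=#  (t=3,i=0, bit0=1)
  bits 11010000000101110101101100010111 = 3491191575

3491191575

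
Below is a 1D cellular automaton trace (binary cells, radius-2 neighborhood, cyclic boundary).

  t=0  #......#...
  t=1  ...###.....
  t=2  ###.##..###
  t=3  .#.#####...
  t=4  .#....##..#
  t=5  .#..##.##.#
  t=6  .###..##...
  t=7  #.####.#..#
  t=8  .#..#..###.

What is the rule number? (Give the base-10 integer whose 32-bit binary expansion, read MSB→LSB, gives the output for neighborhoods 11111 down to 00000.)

  #####|.  b31=0 t=2,i=0
  ####.|#  b30=1 t=2,i=1
  ###.#|.  b29=0 t=2,i=2
  ###..|#  b28=1 t=1,i=5
  ##.##|#  b27=1 t=2,i=3
  ##.#.|.  b26=0 t=5,i=9
  ##..#|#  b25=1 t=2,i=6
  ##...|.  b24=0 t=1,i=6
  #.###|.  b23=0 t=3,i=3
  #.##.|#  b22=1 t=2,i=4
  #.#.#|.  b21=0 t=5,i=10
  #.#..|#  b20=1 t=4,i=1
  #..##|#  b19=1 t=2,i=7
  #..#.|.  b18=0 t=4,i=9
  #...#|.  b17=0 t=0,i=9
  #....|.  b16=0 t=0,i=2
  .####|.  b15=0 t=2,i=9
  .###.|#  b14=1 t=1,i=4
  .##.#|.  b13=0 t=5,i=5
  .##..|#  b12=1 t=2,i=5
  .#.##|.  b11=0 t=3,i=2
  .#.#.|.  b10=0 t=4,i=0
  .#..#|#  b9=1 t=5,i=2
  .#...|.  b8=0 t=0,i=1
  ..###|.  b7=0 t=1,i=3
  ..##.|.  b6=0 t=4,i=6
  ..#.#|#  b5=1 t=3,i=1
  ..#..|.  b4=0 t=0,i=0
  ...##|#  b3=1 t=1,i=2
  ...#.|.  b2=0 t=0,i=6
  ....#|#  b1=1 t=0,i=5
  .....|#  b0=1 t=0,i=3
  bits 01011010010110000101001000101011 = 1515737643

1515737643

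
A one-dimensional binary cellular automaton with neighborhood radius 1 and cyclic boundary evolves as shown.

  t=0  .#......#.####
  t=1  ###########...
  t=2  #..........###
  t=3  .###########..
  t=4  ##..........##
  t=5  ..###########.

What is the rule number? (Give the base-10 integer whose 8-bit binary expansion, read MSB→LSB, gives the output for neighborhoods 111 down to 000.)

  [7] ### => .  t=0,i=11
  [6] ##. => .  t=0,i=13
  [5] #.# => #  t=0,i=0
  [4] #.. => #  t=0,i=2
  [3] .## => #  t=0,i=10
  [2] .#. => #  t=0,i=1
  [1] ..# => #  t=0,i=7
  [0] ... => #  t=0,i=3
  bits 00111111 = 63

63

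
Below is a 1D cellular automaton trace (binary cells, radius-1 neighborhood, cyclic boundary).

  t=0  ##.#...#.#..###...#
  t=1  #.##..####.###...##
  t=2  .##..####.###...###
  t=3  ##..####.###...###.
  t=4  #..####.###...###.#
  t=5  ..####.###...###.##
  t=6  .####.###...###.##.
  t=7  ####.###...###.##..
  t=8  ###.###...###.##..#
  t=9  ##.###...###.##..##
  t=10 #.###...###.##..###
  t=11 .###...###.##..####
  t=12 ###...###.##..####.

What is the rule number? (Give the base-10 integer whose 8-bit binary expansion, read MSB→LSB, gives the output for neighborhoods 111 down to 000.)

174

  [7] ### => #  t=0,i=0
  [6] ##. => .  t=0,i=1
  [5] #.# => #  t=0,i=2
  [4] #.. => .  t=0,i=4
  [3] .## => #  t=0,i=12
  [2] .#. => #  t=0,i=3
  [1] ..# => #  t=0,i=6
  [0] ... => .  t=0,i=5
  bits 10101110 = 174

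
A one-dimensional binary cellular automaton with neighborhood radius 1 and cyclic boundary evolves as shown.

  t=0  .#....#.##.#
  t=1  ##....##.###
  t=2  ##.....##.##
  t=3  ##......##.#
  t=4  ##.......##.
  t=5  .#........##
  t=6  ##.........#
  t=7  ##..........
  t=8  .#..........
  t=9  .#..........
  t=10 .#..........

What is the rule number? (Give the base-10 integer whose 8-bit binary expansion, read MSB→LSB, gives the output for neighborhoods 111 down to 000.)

  nb ###: next=#  (t=1,i=0, bit7=1)
  nb ##.: next=#  (t=0,i=9, bit6=1)
  nb #.#: next=#  (t=0,i=0, bit5=1)
  nb #..: next=.  (t=0,i=2, bit4=0)
  nb .##: next=.  (t=0,i=8, bit3=0)
  nb .#.: next=#  (t=0,i=1, bit2=1)
  nb ..#: next=.  (t=0,i=5, bit1=0)
  nb ...: next=.  (t=0,i=3, bit0=0)
  bits 11100100 = 228

228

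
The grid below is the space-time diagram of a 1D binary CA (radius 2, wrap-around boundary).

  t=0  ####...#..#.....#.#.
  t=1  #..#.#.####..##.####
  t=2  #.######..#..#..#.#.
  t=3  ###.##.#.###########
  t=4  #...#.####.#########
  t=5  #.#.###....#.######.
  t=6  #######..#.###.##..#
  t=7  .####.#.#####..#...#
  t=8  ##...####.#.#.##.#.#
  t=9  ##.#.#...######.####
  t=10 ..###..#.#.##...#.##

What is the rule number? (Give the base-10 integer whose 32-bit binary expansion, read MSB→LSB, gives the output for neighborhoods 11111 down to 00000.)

2498121459

  [31] ##### => #  t=1,i=18
  [30] ####. => .  t=0,i=2
  [29] ###.# => .  t=3,i=2
  [28] ###.. => #  t=0,i=3
  [27] ##.## => .  t=1,i=15
  [26] ##.#. => #  t=3,i=6
  [25] ##..# => .  t=1,i=1
  [24] ##... => .  t=0,i=4
  [23] #.### => #  t=0,i=0
  [22] #.##. => #  t=3,i=4
  [21] #.#.# => #  t=0,i=18
  [20] #.#.. => .  t=9,i=5
  [19] #..## => .  t=1,i=12
  [18] #..#. => #  t=0,i=9
  [17] #...# => #  t=0,i=5
  [16] #.... => .  t=0,i=12
  [15] .#### => .  t=0,i=1
  [14] .###. => #  t=5,i=5
  [13] .##.# => .  t=1,i=14
  [12] .##.. => .  t=6,i=16
  [11] .#.## => #  t=0,i=19
  [10] .#.#. => #  t=0,i=17
  [9] .#..# => #  t=0,i=8
  [8] .#... => .  t=0,i=11
  [7] ..### => #  t=6,i=19
  [6] ..##. => #  t=1,i=13
  [5] ..#.# => #  t=0,i=16
  [4] ..#.. => #  t=0,i=7
  [3] ...## => .  t=8,i=4
  [2] ...#. => .  t=0,i=6
  [1] ....# => #  t=0,i=14
  [0] ..... => #  t=0,i=13
  bits 10010100111001100100111011110011 = 2498121459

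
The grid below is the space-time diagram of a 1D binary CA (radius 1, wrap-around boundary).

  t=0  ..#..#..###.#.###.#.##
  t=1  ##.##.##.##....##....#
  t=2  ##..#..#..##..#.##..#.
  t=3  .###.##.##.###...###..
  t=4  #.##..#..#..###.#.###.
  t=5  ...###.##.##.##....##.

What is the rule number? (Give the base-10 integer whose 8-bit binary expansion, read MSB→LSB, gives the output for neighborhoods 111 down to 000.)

210

  [7] ### => #  t=0,i=9
  [6] ##. => #  t=0,i=10
  [5] #.# => .  t=0,i=11
  [4] #.. => #  t=0,i=0
  [3] .## => .  t=0,i=8
  [2] .#. => .  t=0,i=2
  [1] ..# => #  t=0,i=1
  [0] ... => .  t=1,i=12
  bits 11010010 = 210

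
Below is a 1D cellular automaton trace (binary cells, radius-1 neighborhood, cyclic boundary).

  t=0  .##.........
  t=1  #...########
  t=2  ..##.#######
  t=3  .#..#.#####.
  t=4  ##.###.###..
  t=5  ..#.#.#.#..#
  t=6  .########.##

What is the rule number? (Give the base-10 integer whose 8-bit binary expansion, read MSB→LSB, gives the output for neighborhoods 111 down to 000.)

167

  ###|#  b7=1 t=1,i=5
  ##.|.  b6=0 t=0,i=2
  #.#|#  b5=1 t=2,i=4
  #..|.  b4=0 t=0,i=3
  .##|.  b3=0 t=0,i=1
  .#.|#  b2=1 t=3,i=1
  ..#|#  b1=1 t=0,i=0
  ...|#  b0=1 t=0,i=4
  bits 10100111 = 167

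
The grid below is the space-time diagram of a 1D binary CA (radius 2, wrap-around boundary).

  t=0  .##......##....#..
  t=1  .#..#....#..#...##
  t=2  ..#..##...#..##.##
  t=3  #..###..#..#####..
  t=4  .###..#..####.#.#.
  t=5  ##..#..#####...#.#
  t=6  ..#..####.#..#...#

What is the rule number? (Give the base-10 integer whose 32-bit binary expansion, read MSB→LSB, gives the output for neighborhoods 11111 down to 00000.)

  nb #####: next=.  (t=3,i=13, bit31=0)
  nb ####.: next=#  (t=3,i=14, bit30=1)
  nb ###.#: next=.  (t=4,i=12, bit29=0)
  nb ###..: next=.  (t=3,i=5, bit28=0)
  nb ##.##: next=#  (t=2,i=15, bit27=1)
  nb ##.#.: next=.  (t=1,i=0, bit26=0)
  nb ##..#: next=#  (t=2,i=0, bit25=1)
  nb ##...: next=.  (t=0,i=3, bit24=0)
  nb #.###: next=#  (t=5,i=17, bit23=1)
  nb #.##.: next=.  (t=2,i=16, bit22=0)
  nb #.#.#: next=.  (t=4,i=14, bit21=0)
  nb #.#..: next=.  (t=1,i=1, bit20=0)
  nb #..##: next=#  (t=2,i=4, bit19=1)
  nb #..#.: next=.  (t=1,i=3, bit18=0)
  nb #...#: next=#  (t=0,i=17, bit17=1)
  nb #....: next=#  (t=0,i=4, bit16=1)
  nb .####: next=#  (t=3,i=12, bit15=1)
  nb .###.: next=.  (t=3,i=4, bit14=0)
  nb .##.#: next=#  (t=1,i=17, bit13=1)
  nb .##..: next=.  (t=0,i=2, bit12=0)
  nb .#.##: next=.  (t=5,i=16, bit11=0)
  nb .#.#.: next=#  (t=4,i=15, bit10=1)
  nb .#..#: next=#  (t=1,i=2, bit9=1)
  nb .#...: next=#  (t=0,i=16, bit8=1)
  nb ..###: next=#  (t=3,i=3, bit7=1)
  nb ..##.: next=#  (t=0,i=1, bit6=1)
  nb ..#.#: next=.  (t=5,i=15, bit5=0)
  nb ..#..: next=.  (t=0,i=15, bit4=0)
  nb ...##: next=.  (t=0,i=0, bit3=0)
  nb ...#.: next=.  (t=0,i=14, bit2=0)
  nb ....#: next=.  (t=0,i=7, bit1=0)
  nb .....: next=.  (t=0,i=5, bit0=0)
  bits 01001010100010111010011111000000 = 1250666432

1250666432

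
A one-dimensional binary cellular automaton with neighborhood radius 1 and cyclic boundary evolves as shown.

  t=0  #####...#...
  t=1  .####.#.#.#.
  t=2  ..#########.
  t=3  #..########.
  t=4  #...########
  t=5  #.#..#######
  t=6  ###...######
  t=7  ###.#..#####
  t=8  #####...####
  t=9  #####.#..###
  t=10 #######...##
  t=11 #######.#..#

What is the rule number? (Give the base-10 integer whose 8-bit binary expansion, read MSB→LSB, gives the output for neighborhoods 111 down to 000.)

229

  ### -> #   bit 7 = 1  t=0,i=1
  ##. -> #   bit 6 = 1  t=0,i=4
  #.# -> #   bit 5 = 1  t=1,i=5
  #.. -> .   bit 4 = 0  t=0,i=5
  .## -> .   bit 3 = 0  t=0,i=0
  .#. -> #   bit 2 = 1  t=0,i=8
  ..# -> .   bit 1 = 0  t=0,i=7
  ... -> #   bit 0 = 1  t=0,i=6
  bits 11100101 = 229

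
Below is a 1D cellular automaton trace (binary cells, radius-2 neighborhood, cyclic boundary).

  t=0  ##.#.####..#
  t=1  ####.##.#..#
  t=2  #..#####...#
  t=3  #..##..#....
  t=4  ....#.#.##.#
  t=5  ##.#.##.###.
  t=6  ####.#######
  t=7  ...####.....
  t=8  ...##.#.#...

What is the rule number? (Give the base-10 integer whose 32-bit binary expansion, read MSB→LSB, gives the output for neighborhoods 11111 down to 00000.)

  nb #####: next=.  (t=1,i=1, bit31=0)
  nb ####.: next=.  (t=0,i=7, bit30=0)
  nb ###.#: next=#  (t=0,i=1, bit29=1)
  nb ###..: next=#  (t=0,i=8, bit28=1)
  nb ##.##: next=#  (t=1,i=4, bit27=1)
  nb ##.#.: next=#  (t=0,i=2, bit26=1)
  nb ##..#: next=.  (t=0,i=9, bit25=0)
  nb ##...: next=.  (t=2,i=8, bit24=0)
  nb #.###: next=#  (t=0,i=5, bit23=1)
  nb #.##.: next=#  (t=1,i=5, bit22=1)
  nb #.#.#: next=#  (t=0,i=3, bit21=1)
  nb #.#..: next=.  (t=1,i=8, bit20=0)
  nb #..##: next=.  (t=0,i=10, bit19=0)
  nb #..#.: next=#  (t=3,i=6, bit18=1)
  nb #...#: next=.  (t=2,i=9, bit17=0)
  nb #....: next=#  (t=3,i=9, bit16=1)
  nb .####: next=#  (t=0,i=6, bit15=1)
  nb .###.: next=#  (t=0,i=0, bit14=1)
  nb .##.#: next=#  (t=1,i=6, bit13=1)
  nb .##..: next=#  (t=2,i=0, bit12=1)
  nb .#.##: next=.  (t=0,i=4, bit11=0)
  nb .#.#.: next=#  (t=4,i=5, bit10=1)
  nb .#..#: next=.  (t=1,i=9, bit9=0)
  nb .#...: next=#  (t=3,i=8, bit8=1)
  nb ..###: next=#  (t=0,i=11, bit7=1)
  nb ..##.: next=.  (t=2,i=11, bit6=0)
  nb ..#.#: next=.  (t=4,i=4, bit5=0)
  nb ..#..: next=.  (t=3,i=0, bit4=0)
  nb ...##: next=.  (t=2,i=10, bit3=0)
  nb ...#.: next=#  (t=3,i=11, bit2=1)
  nb ....#: next=.  (t=3,i=10, bit1=0)
  nb .....: next=.  (t=7,i=0, bit0=0)
  bits 00111100111001011111010110000100 = 1021703556

1021703556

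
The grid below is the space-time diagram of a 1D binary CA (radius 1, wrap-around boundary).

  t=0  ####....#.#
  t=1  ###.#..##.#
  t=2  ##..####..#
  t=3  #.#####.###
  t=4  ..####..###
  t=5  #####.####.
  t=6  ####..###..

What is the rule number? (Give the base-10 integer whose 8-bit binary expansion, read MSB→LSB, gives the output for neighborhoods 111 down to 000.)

  ### -> #   bit 7 = 1  t=0,i=0
  ##. -> .   bit 6 = 0  t=0,i=3
  #.# -> .   bit 5 = 0  t=0,i=9
  #.. -> #   bit 4 = 1  t=0,i=4
  .## -> #   bit 3 = 1  t=0,i=10
  .#. -> #   bit 2 = 1  t=0,i=8
  ..# -> #   bit 1 = 1  t=0,i=7
  ... -> .   bit 0 = 0  t=0,i=5
  bits 10011110 = 158

158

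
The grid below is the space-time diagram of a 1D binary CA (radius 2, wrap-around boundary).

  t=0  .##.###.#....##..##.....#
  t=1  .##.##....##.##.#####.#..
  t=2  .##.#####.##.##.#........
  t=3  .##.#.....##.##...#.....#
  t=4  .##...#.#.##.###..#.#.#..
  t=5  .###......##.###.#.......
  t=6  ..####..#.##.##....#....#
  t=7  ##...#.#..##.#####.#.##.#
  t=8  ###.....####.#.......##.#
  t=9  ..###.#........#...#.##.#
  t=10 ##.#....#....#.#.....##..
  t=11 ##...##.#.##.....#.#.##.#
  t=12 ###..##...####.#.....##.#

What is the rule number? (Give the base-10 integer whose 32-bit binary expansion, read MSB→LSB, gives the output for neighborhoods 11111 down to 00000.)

298676818

  [31] ##### => .  t=1,i=18
  [30] ####. => .  t=1,i=19
  [29] ###.# => .  t=0,i=6
  [28] ###.. => #  t=4,i=15
  [27] ##.## => .  t=0,i=3
  [26] ##.#. => .  t=0,i=7
  [25] ##..# => .  t=0,i=15
  [24] ##... => #  t=0,i=19
  [23] #.### => #  t=0,i=4
  [22] #.##. => #  t=0,i=1
  [21] #.#.# => .  t=4,i=8
  [20] #.#.. => .  t=0,i=8
  [19] #..## => #  t=0,i=16
  [18] #..#. => #  t=4,i=17
  [17] #...# => .  t=1,i=24
  [16] #.... => #  t=0,i=10
  [15] .#### => .  t=1,i=17
  [14] .###. => #  t=0,i=5
  [13] .##.# => #  t=0,i=2
  [12] .##.. => #  t=0,i=14
  [11] .#.## => .  t=0,i=0
  [10] .#.#. => .  t=4,i=7
  [9] .#..# => #  t=6,i=0
  [8] .#... => .  t=0,i=9
  [7] ..### => .  t=5,i=1
  [6] ..##. => #  t=0,i=13
  [5] ..#.# => .  t=0,i=24
  [4] ..#.. => #  t=3,i=18
  [3] ...## => .  t=0,i=12
  [2] ...#. => .  t=0,i=23
  [1] ....# => #  t=0,i=11
  [0] ..... => .  t=0,i=21
  bits 00010001110011010111001001010010 = 298676818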